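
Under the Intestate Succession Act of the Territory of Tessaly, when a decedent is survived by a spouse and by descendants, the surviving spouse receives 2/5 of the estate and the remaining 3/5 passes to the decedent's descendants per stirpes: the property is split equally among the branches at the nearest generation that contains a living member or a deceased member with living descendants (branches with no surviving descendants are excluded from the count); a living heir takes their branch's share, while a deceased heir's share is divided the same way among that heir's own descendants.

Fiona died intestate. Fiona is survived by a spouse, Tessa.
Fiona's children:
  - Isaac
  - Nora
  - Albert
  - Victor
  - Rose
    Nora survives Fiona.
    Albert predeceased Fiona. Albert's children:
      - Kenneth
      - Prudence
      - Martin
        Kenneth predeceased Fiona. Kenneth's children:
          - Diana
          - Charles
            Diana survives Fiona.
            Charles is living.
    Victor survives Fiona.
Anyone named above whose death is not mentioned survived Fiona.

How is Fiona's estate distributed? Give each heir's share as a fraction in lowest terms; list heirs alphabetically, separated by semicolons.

Tessa, as surviving spouse, takes 2/5.
The remaining 3/5 passes to Fiona's descendants per stirpes.
The 3/5 is divided into 5 equal shares of 3/25 among Isaac, Nora, Albert, Victor, Rose.
Isaac is living and takes 3/25.
Nora is living and takes 3/25.
Albert predeceased; the 3/25 allotted to Albert's branch passes to Albert's issue by representation.
The 3/25 is divided into 3 equal shares of 1/25 among Kenneth, Prudence, Martin.
Kenneth predeceased; the 1/25 allotted to Kenneth's branch passes to Kenneth's issue by representation.
The 1/25 is divided into 2 equal shares of 1/50 among Diana, Charles.
Diana is living and takes 1/50.
Charles is living and takes 1/50.
Prudence is living and takes 1/25.
Martin is living and takes 1/25.
Victor is living and takes 3/25.
Rose is living and takes 3/25.

Charles 1/50; Diana 1/50; Isaac 3/25; Martin 1/25; Nora 3/25; Prudence 1/25; Rose 3/25; Tessa 2/5; Victor 3/25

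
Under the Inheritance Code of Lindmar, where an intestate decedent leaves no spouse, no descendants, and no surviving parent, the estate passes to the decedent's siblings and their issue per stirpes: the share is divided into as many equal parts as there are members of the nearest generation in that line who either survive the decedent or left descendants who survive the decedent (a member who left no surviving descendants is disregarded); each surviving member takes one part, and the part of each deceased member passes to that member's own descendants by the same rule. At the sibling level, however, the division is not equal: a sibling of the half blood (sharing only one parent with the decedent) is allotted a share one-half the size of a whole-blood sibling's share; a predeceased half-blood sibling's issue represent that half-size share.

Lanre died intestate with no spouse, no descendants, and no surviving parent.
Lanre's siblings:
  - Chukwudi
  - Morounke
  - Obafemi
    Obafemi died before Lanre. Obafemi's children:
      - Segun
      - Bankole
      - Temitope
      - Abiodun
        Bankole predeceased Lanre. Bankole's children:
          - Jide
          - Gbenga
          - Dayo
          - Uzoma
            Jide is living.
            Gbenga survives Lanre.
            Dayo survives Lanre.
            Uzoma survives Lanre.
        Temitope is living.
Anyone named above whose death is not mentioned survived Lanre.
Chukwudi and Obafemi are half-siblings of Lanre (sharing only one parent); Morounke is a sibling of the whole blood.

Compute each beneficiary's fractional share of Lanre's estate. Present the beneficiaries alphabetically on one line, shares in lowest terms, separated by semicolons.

No spouse, descendants, or parent survives, so the estate passes to Lanre's siblings per stirpes.
Half-blood siblings count for one-half the weight of whole-blood siblings at the initial division.
Dividing 1 in proportion to weights (total weight 2): Chukwudi (weight 1/2) → 1/4; Morounke (weight 1) → 1/2; Obafemi (weight 1/2) → 1/4.
Chukwudi is living and takes 1/4.
Morounke is living and takes 1/2.
Obafemi predeceased; the 1/4 allotted to Obafemi's branch passes to Obafemi's issue by representation.
The 1/4 is divided into 4 equal shares of 1/16 among Segun, Bankole, Temitope, Abiodun.
Segun is living and takes 1/16.
Bankole predeceased; the 1/16 allotted to Bankole's branch passes to Bankole's issue by representation.
The 1/16 is divided into 4 equal shares of 1/64 among Jide, Gbenga, Dayo, Uzoma.
Jide is living and takes 1/64.
Gbenga is living and takes 1/64.
Dayo is living and takes 1/64.
Uzoma is living and takes 1/64.
Temitope is living and takes 1/16.
Abiodun is living and takes 1/16.

Abiodun 1/16; Chukwudi 1/4; Dayo 1/64; Gbenga 1/64; Jide 1/64; Morounke 1/2; Segun 1/16; Temitope 1/16; Uzoma 1/64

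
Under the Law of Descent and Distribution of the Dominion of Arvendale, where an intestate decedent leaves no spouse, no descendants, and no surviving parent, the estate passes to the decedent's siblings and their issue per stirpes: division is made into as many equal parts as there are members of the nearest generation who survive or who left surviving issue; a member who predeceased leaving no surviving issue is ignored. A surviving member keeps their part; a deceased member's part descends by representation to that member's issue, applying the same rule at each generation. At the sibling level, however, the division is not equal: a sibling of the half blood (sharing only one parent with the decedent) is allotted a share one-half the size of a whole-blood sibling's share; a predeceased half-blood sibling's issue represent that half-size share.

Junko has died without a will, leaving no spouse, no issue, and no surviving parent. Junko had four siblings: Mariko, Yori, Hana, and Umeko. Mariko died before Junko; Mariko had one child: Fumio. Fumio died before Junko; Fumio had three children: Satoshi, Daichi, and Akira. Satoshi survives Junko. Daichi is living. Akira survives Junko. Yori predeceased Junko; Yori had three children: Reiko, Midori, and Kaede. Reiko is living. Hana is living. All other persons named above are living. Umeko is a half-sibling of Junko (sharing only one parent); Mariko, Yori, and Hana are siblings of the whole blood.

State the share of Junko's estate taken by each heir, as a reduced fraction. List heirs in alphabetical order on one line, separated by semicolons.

Akira 2/21; Daichi 2/21; Hana 2/7; Kaede 2/21; Midori 2/21; Reiko 2/21; Satoshi 2/21; Umeko 1/7

No spouse, descendants, or parent survives, so the estate passes to Junko's siblings per stirpes.
Half-blood siblings count for one-half the weight of whole-blood siblings at the initial division.
Dividing 1 in proportion to weights (total weight 7/2): Mariko (weight 1) → 2/7; Yori (weight 1) → 2/7; Hana (weight 1) → 2/7; Umeko (weight 1/2) → 1/7.
Mariko predeceased; the 2/7 allotted to Mariko's branch passes to Mariko's issue by representation.
Fumio's line is the sole branch at this level, so the full 2/7 passes to Fumio's issue by representation.
The 2/7 is divided into 3 equal shares of 2/21 among Satoshi, Daichi, Akira.
Satoshi is living and takes 2/21.
Daichi is living and takes 2/21.
Akira is living and takes 2/21.
Yori predeceased; the 2/7 allotted to Yori's branch passes to Yori's issue by representation.
The 2/7 is divided into 3 equal shares of 2/21 among Reiko, Midori, Kaede.
Reiko is living and takes 2/21.
Midori is living and takes 2/21.
Kaede is living and takes 2/21.
Hana is living and takes 2/7.
Umeko is living and takes 1/7.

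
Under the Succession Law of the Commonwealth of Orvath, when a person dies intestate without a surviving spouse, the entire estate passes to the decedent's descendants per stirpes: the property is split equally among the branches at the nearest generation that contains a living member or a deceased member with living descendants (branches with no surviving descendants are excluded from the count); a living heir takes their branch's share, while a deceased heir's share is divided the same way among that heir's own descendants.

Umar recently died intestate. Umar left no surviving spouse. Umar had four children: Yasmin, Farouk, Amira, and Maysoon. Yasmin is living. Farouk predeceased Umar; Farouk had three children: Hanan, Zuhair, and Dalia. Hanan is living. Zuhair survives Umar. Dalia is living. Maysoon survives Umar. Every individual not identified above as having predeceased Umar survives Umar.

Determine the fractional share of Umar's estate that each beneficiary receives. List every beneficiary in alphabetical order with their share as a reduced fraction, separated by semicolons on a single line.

Amira 1/4; Dalia 1/12; Hanan 1/12; Maysoon 1/4; Yasmin 1/4; Zuhair 1/12

There is no surviving spouse, so the entire estate passes to Umar's descendants per stirpes.
The estate is divided into 4 equal shares of 1/4 among Yasmin, Farouk, Amira, Maysoon.
Yasmin is living and takes 1/4.
Farouk predeceased; the 1/4 allotted to Farouk's branch passes to Farouk's issue by representation.
The 1/4 is divided into 3 equal shares of 1/12 among Hanan, Zuhair, Dalia.
Hanan is living and takes 1/12.
Zuhair is living and takes 1/12.
Dalia is living and takes 1/12.
Amira is living and takes 1/4.
Maysoon is living and takes 1/4.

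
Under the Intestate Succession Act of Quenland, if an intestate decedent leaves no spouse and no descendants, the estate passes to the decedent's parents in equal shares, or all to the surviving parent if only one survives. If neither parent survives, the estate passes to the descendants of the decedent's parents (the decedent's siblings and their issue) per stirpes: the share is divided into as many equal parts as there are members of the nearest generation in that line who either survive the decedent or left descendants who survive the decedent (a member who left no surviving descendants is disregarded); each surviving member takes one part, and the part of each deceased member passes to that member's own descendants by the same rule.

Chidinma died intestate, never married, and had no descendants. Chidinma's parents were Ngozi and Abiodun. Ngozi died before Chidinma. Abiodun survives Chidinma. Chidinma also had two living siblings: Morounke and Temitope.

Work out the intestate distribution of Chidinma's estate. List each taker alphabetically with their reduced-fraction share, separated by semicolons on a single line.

Abiodun 1

Only one parent, Abiodun, survives, so Abiodun takes the entire estate. The siblings take nothing because a surviving parent has priority.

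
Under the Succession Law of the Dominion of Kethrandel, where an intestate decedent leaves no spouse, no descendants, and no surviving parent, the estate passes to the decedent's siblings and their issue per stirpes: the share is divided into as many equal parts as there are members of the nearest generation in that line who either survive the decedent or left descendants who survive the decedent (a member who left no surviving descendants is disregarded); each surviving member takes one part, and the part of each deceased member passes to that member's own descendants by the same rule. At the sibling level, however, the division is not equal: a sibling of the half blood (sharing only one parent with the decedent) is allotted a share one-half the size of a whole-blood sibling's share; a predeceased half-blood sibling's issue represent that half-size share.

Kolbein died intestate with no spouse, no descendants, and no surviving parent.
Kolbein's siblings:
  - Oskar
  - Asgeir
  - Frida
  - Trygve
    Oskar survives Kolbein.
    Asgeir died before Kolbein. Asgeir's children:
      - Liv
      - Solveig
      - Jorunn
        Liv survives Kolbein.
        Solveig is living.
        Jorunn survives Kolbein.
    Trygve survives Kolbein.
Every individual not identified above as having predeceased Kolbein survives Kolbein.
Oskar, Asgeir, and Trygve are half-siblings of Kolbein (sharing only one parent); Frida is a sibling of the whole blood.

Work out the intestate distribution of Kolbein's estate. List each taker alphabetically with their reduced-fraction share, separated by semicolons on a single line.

No spouse, descendants, or parent survives, so the estate passes to Kolbein's siblings per stirpes.
Half-blood siblings count for one-half the weight of whole-blood siblings at the initial division.
Dividing 1 in proportion to weights (total weight 5/2): Oskar (weight 1/2) → 1/5; Asgeir (weight 1/2) → 1/5; Frida (weight 1) → 2/5; Trygve (weight 1/2) → 1/5.
Oskar is living and takes 1/5.
Asgeir predeceased; the 1/5 allotted to Asgeir's branch passes to Asgeir's issue by representation.
The 1/5 is divided into 3 equal shares of 1/15 among Liv, Solveig, Jorunn.
Liv is living and takes 1/15.
Solveig is living and takes 1/15.
Jorunn is living and takes 1/15.
Frida is living and takes 2/5.
Trygve is living and takes 1/5.

Frida 2/5; Jorunn 1/15; Liv 1/15; Oskar 1/5; Solveig 1/15; Trygve 1/5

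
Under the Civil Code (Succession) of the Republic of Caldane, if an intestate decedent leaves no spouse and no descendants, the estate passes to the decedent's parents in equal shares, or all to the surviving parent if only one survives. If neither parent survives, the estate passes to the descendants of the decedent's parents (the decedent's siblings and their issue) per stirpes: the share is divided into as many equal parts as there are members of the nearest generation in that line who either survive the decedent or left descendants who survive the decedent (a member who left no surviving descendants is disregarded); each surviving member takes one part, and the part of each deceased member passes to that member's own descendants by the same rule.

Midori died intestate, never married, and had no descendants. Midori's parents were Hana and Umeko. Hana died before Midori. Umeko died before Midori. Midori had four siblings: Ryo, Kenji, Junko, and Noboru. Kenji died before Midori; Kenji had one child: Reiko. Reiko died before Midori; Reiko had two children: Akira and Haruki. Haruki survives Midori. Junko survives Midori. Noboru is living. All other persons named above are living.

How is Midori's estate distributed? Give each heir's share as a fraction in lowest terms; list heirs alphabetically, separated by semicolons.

Akira 1/8; Haruki 1/8; Junko 1/4; Noboru 1/4; Ryo 1/4

Neither parent survives and there are no descendants, so the estate passes to Midori's siblings and their issue per stirpes.
The estate is divided into 4 equal shares of 1/4 among Ryo, Kenji, Junko, Noboru.
Ryo is living and takes 1/4.
Kenji predeceased; the 1/4 allotted to Kenji's branch passes to Kenji's issue by representation.
Reiko's line is the sole branch at this level, so the full 1/4 passes to Reiko's issue by representation.
The 1/4 is divided into 2 equal shares of 1/8 among Akira, Haruki.
Akira is living and takes 1/8.
Haruki is living and takes 1/8.
Junko is living and takes 1/4.
Noboru is living and takes 1/4.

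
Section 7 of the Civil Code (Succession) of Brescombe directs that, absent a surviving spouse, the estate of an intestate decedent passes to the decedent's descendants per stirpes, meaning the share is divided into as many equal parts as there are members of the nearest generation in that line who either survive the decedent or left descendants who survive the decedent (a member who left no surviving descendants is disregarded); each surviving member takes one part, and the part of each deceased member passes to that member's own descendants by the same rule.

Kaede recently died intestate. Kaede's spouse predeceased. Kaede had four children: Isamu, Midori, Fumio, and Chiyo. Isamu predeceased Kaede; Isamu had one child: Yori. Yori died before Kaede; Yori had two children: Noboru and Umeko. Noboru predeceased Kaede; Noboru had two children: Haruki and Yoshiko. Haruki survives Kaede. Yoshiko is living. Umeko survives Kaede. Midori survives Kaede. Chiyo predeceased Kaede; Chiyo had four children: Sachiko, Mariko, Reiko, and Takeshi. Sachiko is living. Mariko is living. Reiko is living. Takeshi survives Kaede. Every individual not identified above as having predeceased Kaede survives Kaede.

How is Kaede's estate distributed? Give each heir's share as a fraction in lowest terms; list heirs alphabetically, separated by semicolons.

There is no surviving spouse, so the entire estate passes to Kaede's descendants per stirpes.
The estate is divided into 4 equal shares of 1/4 among Isamu, Midori, Fumio, Chiyo.
Isamu predeceased; the 1/4 allotted to Isamu's branch passes to Isamu's issue by representation.
Yori's line is the sole branch at this level, so the full 1/4 passes to Yori's issue by representation.
The 1/4 is divided into 2 equal shares of 1/8 among Noboru, Umeko.
Noboru predeceased; the 1/8 allotted to Noboru's branch passes to Noboru's issue by representation.
The 1/8 is divided into 2 equal shares of 1/16 among Haruki, Yoshiko.
Haruki is living and takes 1/16.
Yoshiko is living and takes 1/16.
Umeko is living and takes 1/8.
Midori is living and takes 1/4.
Fumio is living and takes 1/4.
Chiyo predeceased; the 1/4 allotted to Chiyo's branch passes to Chiyo's issue by representation.
The 1/4 is divided into 4 equal shares of 1/16 among Sachiko, Mariko, Reiko, Takeshi.
Sachiko is living and takes 1/16.
Mariko is living and takes 1/16.
Reiko is living and takes 1/16.
Takeshi is living and takes 1/16.

Fumio 1/4; Haruki 1/16; Mariko 1/16; Midori 1/4; Reiko 1/16; Sachiko 1/16; Takeshi 1/16; Umeko 1/8; Yoshiko 1/16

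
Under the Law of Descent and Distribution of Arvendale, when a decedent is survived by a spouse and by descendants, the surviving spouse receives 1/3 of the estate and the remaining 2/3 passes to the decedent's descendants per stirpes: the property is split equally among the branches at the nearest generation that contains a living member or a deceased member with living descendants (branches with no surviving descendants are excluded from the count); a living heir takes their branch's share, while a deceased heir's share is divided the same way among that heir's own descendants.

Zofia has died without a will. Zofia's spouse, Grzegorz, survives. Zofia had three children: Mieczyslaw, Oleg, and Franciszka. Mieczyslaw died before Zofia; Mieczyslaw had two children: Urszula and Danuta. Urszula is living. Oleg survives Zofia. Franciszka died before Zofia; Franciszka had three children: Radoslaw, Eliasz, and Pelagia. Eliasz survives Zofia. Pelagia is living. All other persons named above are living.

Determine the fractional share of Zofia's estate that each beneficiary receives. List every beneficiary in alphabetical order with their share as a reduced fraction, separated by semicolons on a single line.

Danuta 1/9; Eliasz 2/27; Grzegorz 1/3; Oleg 2/9; Pelagia 2/27; Radoslaw 2/27; Urszula 1/9

Grzegorz, as surviving spouse, takes 1/3.
The remaining 2/3 passes to Zofia's descendants per stirpes.
The 2/3 is divided into 3 equal shares of 2/9 among Mieczyslaw, Oleg, Franciszka.
Mieczyslaw predeceased; the 2/9 allotted to Mieczyslaw's branch passes to Mieczyslaw's issue by representation.
The 2/9 is divided into 2 equal shares of 1/9 among Urszula, Danuta.
Urszula is living and takes 1/9.
Danuta is living and takes 1/9.
Oleg is living and takes 2/9.
Franciszka predeceased; the 2/9 allotted to Franciszka's branch passes to Franciszka's issue by representation.
The 2/9 is divided into 3 equal shares of 2/27 among Radoslaw, Eliasz, Pelagia.
Radoslaw is living and takes 2/27.
Eliasz is living and takes 2/27.
Pelagia is living and takes 2/27.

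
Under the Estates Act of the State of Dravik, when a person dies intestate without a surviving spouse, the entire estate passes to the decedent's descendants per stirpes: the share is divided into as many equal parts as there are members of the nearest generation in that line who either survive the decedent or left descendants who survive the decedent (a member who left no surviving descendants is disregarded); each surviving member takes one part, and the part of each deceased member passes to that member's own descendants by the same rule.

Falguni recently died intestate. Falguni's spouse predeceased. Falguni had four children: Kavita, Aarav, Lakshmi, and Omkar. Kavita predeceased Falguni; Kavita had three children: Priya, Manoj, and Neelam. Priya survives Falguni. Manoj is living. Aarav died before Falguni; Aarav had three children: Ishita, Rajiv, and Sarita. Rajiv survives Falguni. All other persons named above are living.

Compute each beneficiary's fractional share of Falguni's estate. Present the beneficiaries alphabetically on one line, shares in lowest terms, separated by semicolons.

Ishita 1/12; Lakshmi 1/4; Manoj 1/12; Neelam 1/12; Omkar 1/4; Priya 1/12; Rajiv 1/12; Sarita 1/12

There is no surviving spouse, so the entire estate passes to Falguni's descendants per stirpes.
The estate is divided into 4 equal shares of 1/4 among Kavita, Aarav, Lakshmi, Omkar.
Kavita predeceased; the 1/4 allotted to Kavita's branch passes to Kavita's issue by representation.
The 1/4 is divided into 3 equal shares of 1/12 among Priya, Manoj, Neelam.
Priya is living and takes 1/12.
Manoj is living and takes 1/12.
Neelam is living and takes 1/12.
Aarav predeceased; the 1/4 allotted to Aarav's branch passes to Aarav's issue by representation.
The 1/4 is divided into 3 equal shares of 1/12 among Ishita, Rajiv, Sarita.
Ishita is living and takes 1/12.
Rajiv is living and takes 1/12.
Sarita is living and takes 1/12.
Lakshmi is living and takes 1/4.
Omkar is living and takes 1/4.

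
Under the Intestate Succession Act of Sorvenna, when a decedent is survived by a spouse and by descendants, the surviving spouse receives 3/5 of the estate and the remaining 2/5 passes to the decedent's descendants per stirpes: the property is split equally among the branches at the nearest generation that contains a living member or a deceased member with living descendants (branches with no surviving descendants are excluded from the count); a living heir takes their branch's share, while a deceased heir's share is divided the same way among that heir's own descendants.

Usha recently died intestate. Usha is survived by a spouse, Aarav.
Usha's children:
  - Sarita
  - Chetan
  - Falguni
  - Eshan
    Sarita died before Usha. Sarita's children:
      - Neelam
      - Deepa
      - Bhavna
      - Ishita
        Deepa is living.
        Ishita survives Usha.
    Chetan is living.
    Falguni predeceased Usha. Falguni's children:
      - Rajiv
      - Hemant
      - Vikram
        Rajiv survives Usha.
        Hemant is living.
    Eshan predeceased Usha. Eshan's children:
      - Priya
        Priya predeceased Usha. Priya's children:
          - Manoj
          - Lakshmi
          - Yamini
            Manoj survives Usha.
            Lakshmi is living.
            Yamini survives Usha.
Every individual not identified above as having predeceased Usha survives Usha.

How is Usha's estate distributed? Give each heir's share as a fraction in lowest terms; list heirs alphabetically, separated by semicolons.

Aarav 3/5; Bhavna 1/40; Chetan 1/10; Deepa 1/40; Hemant 1/30; Ishita 1/40; Lakshmi 1/30; Manoj 1/30; Neelam 1/40; Rajiv 1/30; Vikram 1/30; Yamini 1/30

Aarav, as surviving spouse, takes 3/5.
The remaining 2/5 passes to Usha's descendants per stirpes.
The 2/5 is divided into 4 equal shares of 1/10 among Sarita, Chetan, Falguni, Eshan.
Sarita predeceased; the 1/10 allotted to Sarita's branch passes to Sarita's issue by representation.
The 1/10 is divided into 4 equal shares of 1/40 among Neelam, Deepa, Bhavna, Ishita.
Neelam is living and takes 1/40.
Deepa is living and takes 1/40.
Bhavna is living and takes 1/40.
Ishita is living and takes 1/40.
Chetan is living and takes 1/10.
Falguni predeceased; the 1/10 allotted to Falguni's branch passes to Falguni's issue by representation.
The 1/10 is divided into 3 equal shares of 1/30 among Rajiv, Hemant, Vikram.
Rajiv is living and takes 1/30.
Hemant is living and takes 1/30.
Vikram is living and takes 1/30.
Eshan predeceased; the 1/10 allotted to Eshan's branch passes to Eshan's issue by representation.
Priya's line is the sole branch at this level, so the full 1/10 passes to Priya's issue by representation.
The 1/10 is divided into 3 equal shares of 1/30 among Manoj, Lakshmi, Yamini.
Manoj is living and takes 1/30.
Lakshmi is living and takes 1/30.
Yamini is living and takes 1/30.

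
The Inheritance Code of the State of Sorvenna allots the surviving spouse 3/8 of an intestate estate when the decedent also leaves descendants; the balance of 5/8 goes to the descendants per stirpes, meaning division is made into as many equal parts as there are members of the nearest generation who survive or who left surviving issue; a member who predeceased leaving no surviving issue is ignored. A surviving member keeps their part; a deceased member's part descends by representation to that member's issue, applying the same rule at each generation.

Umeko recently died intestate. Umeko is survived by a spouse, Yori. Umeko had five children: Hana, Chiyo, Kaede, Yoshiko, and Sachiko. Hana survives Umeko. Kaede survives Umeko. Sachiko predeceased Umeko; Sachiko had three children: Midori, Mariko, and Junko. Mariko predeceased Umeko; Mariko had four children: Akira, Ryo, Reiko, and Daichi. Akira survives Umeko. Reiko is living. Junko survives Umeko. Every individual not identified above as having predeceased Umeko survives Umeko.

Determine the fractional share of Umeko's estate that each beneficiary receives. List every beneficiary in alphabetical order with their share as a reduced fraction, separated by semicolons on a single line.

Akira 1/96; Chiyo 1/8; Daichi 1/96; Hana 1/8; Junko 1/24; Kaede 1/8; Midori 1/24; Reiko 1/96; Ryo 1/96; Yori 3/8; Yoshiko 1/8

Yori, as surviving spouse, takes 3/8.
The remaining 5/8 passes to Umeko's descendants per stirpes.
The 5/8 is divided into 5 equal shares of 1/8 among Hana, Chiyo, Kaede, Yoshiko, Sachiko.
Hana is living and takes 1/8.
Chiyo is living and takes 1/8.
Kaede is living and takes 1/8.
Yoshiko is living and takes 1/8.
Sachiko predeceased; the 1/8 allotted to Sachiko's branch passes to Sachiko's issue by representation.
The 1/8 is divided into 3 equal shares of 1/24 among Midori, Mariko, Junko.
Midori is living and takes 1/24.
Mariko predeceased; the 1/24 allotted to Mariko's branch passes to Mariko's issue by representation.
The 1/24 is divided into 4 equal shares of 1/96 among Akira, Ryo, Reiko, Daichi.
Akira is living and takes 1/96.
Ryo is living and takes 1/96.
Reiko is living and takes 1/96.
Daichi is living and takes 1/96.
Junko is living and takes 1/24.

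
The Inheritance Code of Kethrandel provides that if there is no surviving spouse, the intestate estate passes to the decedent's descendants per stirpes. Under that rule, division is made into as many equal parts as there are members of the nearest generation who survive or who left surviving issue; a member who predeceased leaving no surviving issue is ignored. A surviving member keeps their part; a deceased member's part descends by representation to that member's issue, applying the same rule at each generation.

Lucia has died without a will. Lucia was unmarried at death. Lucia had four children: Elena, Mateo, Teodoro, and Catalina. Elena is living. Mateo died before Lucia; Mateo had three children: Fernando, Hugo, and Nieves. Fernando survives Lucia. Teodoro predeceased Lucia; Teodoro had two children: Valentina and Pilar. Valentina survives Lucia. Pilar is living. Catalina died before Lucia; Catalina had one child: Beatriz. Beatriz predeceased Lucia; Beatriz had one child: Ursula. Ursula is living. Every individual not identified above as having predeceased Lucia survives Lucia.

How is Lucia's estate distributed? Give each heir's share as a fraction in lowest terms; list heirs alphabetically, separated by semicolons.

Elena 1/4; Fernando 1/12; Hugo 1/12; Nieves 1/12; Pilar 1/8; Ursula 1/4; Valentina 1/8

There is no surviving spouse, so the entire estate passes to Lucia's descendants per stirpes.
The estate is divided into 4 equal shares of 1/4 among Elena, Mateo, Teodoro, Catalina.
Elena is living and takes 1/4.
Mateo predeceased; the 1/4 allotted to Mateo's branch passes to Mateo's issue by representation.
The 1/4 is divided into 3 equal shares of 1/12 among Fernando, Hugo, Nieves.
Fernando is living and takes 1/12.
Hugo is living and takes 1/12.
Nieves is living and takes 1/12.
Teodoro predeceased; the 1/4 allotted to Teodoro's branch passes to Teodoro's issue by representation.
The 1/4 is divided into 2 equal shares of 1/8 among Valentina, Pilar.
Valentina is living and takes 1/8.
Pilar is living and takes 1/8.
Catalina predeceased; the 1/4 allotted to Catalina's branch passes to Catalina's issue by representation.
Beatriz's line is the sole branch at this level, so the full 1/4 passes to Beatriz's issue by representation.
Ursula is the sole taker at this level and receives the full 1/4.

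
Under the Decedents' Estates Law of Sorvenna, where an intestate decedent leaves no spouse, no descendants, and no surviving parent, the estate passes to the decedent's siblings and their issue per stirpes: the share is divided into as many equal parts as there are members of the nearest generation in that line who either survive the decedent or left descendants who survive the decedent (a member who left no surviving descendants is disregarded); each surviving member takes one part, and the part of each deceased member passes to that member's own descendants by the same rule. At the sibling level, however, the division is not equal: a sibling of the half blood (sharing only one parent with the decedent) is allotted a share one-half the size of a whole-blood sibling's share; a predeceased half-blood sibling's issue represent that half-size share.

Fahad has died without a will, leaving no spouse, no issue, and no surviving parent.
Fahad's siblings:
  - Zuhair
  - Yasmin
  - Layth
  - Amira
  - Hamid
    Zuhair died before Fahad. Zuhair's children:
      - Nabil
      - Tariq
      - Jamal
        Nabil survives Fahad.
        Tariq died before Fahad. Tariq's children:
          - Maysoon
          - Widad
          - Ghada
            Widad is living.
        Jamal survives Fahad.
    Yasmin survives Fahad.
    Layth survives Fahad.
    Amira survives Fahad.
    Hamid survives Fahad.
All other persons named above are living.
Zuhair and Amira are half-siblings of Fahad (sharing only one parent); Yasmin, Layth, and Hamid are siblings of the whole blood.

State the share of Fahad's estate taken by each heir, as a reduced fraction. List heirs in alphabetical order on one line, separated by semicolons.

Amira 1/8; Ghada 1/72; Hamid 1/4; Jamal 1/24; Layth 1/4; Maysoon 1/72; Nabil 1/24; Widad 1/72; Yasmin 1/4

No spouse, descendants, or parent survives, so the estate passes to Fahad's siblings per stirpes.
Half-blood siblings count for one-half the weight of whole-blood siblings at the initial division.
Dividing 1 in proportion to weights (total weight 4): Zuhair (weight 1/2) → 1/8; Yasmin (weight 1) → 1/4; Layth (weight 1) → 1/4; Amira (weight 1/2) → 1/8; Hamid (weight 1) → 1/4.
Zuhair predeceased; the 1/8 allotted to Zuhair's branch passes to Zuhair's issue by representation.
The 1/8 is divided into 3 equal shares of 1/24 among Nabil, Tariq, Jamal.
Nabil is living and takes 1/24.
Tariq predeceased; the 1/24 allotted to Tariq's branch passes to Tariq's issue by representation.
The 1/24 is divided into 3 equal shares of 1/72 among Maysoon, Widad, Ghada.
Maysoon is living and takes 1/72.
Widad is living and takes 1/72.
Ghada is living and takes 1/72.
Jamal is living and takes 1/24.
Yasmin is living and takes 1/4.
Layth is living and takes 1/4.
Amira is living and takes 1/8.
Hamid is living and takes 1/4.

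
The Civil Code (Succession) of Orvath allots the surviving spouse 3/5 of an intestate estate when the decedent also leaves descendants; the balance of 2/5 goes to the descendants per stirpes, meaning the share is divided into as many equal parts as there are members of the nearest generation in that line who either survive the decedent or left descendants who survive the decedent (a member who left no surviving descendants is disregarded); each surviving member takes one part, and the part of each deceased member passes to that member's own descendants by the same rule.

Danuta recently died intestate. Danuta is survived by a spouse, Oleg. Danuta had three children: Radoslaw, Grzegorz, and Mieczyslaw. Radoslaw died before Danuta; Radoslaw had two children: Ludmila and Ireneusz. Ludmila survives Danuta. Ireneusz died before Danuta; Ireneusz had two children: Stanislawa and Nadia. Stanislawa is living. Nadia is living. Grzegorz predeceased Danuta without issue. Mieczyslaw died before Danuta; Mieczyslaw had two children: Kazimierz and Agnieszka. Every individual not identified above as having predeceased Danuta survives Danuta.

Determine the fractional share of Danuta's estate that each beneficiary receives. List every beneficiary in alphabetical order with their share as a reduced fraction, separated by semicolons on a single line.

Oleg, as surviving spouse, takes 3/5.
The remaining 2/5 passes to Danuta's descendants per stirpes.
Grzegorz left no surviving issue, so that branch lapses and is disregarded.
The 2/5 is divided into 2 equal shares of 1/5 among Radoslaw, Mieczyslaw.
Radoslaw predeceased; the 1/5 allotted to Radoslaw's branch passes to Radoslaw's issue by representation.
The 1/5 is divided into 2 equal shares of 1/10 among Ludmila, Ireneusz.
Ludmila is living and takes 1/10.
Ireneusz predeceased; the 1/10 allotted to Ireneusz's branch passes to Ireneusz's issue by representation.
The 1/10 is divided into 2 equal shares of 1/20 among Stanislawa, Nadia.
Stanislawa is living and takes 1/20.
Nadia is living and takes 1/20.
Mieczyslaw predeceased; the 1/5 allotted to Mieczyslaw's branch passes to Mieczyslaw's issue by representation.
The 1/5 is divided into 2 equal shares of 1/10 among Kazimierz, Agnieszka.
Kazimierz is living and takes 1/10.
Agnieszka is living and takes 1/10.

Agnieszka 1/10; Kazimierz 1/10; Ludmila 1/10; Nadia 1/20; Oleg 3/5; Stanislawa 1/20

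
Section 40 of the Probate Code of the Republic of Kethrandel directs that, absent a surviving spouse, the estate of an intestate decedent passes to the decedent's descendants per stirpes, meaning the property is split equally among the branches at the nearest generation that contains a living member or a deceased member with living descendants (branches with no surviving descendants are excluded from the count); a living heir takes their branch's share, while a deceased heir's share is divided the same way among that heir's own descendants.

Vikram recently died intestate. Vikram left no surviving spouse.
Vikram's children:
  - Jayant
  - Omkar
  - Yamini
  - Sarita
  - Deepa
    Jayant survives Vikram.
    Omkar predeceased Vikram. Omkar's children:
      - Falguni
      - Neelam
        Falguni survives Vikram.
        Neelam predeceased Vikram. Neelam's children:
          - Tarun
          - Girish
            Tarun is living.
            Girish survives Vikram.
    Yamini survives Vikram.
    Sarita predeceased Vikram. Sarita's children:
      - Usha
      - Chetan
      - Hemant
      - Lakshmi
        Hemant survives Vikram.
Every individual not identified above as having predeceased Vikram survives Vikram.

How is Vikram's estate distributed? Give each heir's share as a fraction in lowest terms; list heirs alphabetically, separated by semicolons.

There is no surviving spouse, so the entire estate passes to Vikram's descendants per stirpes.
The estate is divided into 5 equal shares of 1/5 among Jayant, Omkar, Yamini, Sarita, Deepa.
Jayant is living and takes 1/5.
Omkar predeceased; the 1/5 allotted to Omkar's branch passes to Omkar's issue by representation.
The 1/5 is divided into 2 equal shares of 1/10 among Falguni, Neelam.
Falguni is living and takes 1/10.
Neelam predeceased; the 1/10 allotted to Neelam's branch passes to Neelam's issue by representation.
The 1/10 is divided into 2 equal shares of 1/20 among Tarun, Girish.
Tarun is living and takes 1/20.
Girish is living and takes 1/20.
Yamini is living and takes 1/5.
Sarita predeceased; the 1/5 allotted to Sarita's branch passes to Sarita's issue by representation.
The 1/5 is divided into 4 equal shares of 1/20 among Usha, Chetan, Hemant, Lakshmi.
Usha is living and takes 1/20.
Chetan is living and takes 1/20.
Hemant is living and takes 1/20.
Lakshmi is living and takes 1/20.
Deepa is living and takes 1/5.

Chetan 1/20; Deepa 1/5; Falguni 1/10; Girish 1/20; Hemant 1/20; Jayant 1/5; Lakshmi 1/20; Tarun 1/20; Usha 1/20; Yamini 1/5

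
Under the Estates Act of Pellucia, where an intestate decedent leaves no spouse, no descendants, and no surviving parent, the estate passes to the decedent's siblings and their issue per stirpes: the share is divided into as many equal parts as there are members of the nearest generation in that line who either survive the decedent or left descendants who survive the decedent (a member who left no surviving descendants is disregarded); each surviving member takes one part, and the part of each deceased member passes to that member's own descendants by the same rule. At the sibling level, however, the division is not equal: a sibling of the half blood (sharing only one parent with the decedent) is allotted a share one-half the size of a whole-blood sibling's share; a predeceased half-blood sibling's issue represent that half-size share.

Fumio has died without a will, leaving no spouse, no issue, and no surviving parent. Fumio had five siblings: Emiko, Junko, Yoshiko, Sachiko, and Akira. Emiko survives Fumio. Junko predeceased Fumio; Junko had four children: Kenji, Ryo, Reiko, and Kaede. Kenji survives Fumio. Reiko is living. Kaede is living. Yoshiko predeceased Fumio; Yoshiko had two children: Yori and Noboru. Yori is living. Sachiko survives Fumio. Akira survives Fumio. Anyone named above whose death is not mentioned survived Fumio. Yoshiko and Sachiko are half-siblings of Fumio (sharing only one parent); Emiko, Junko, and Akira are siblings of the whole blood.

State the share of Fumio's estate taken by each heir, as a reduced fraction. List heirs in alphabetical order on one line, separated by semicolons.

Akira 1/4; Emiko 1/4; Kaede 1/16; Kenji 1/16; Noboru 1/16; Reiko 1/16; Ryo 1/16; Sachiko 1/8; Yori 1/16

No spouse, descendants, or parent survives, so the estate passes to Fumio's siblings per stirpes.
Half-blood siblings count for one-half the weight of whole-blood siblings at the initial division.
Dividing 1 in proportion to weights (total weight 4): Emiko (weight 1) → 1/4; Junko (weight 1) → 1/4; Yoshiko (weight 1/2) → 1/8; Sachiko (weight 1/2) → 1/8; Akira (weight 1) → 1/4.
Emiko is living and takes 1/4.
Junko predeceased; the 1/4 allotted to Junko's branch passes to Junko's issue by representation.
The 1/4 is divided into 4 equal shares of 1/16 among Kenji, Ryo, Reiko, Kaede.
Kenji is living and takes 1/16.
Ryo is living and takes 1/16.
Reiko is living and takes 1/16.
Kaede is living and takes 1/16.
Yoshiko predeceased; the 1/8 allotted to Yoshiko's branch passes to Yoshiko's issue by representation.
The 1/8 is divided into 2 equal shares of 1/16 among Yori, Noboru.
Yori is living and takes 1/16.
Noboru is living and takes 1/16.
Sachiko is living and takes 1/8.
Akira is living and takes 1/4.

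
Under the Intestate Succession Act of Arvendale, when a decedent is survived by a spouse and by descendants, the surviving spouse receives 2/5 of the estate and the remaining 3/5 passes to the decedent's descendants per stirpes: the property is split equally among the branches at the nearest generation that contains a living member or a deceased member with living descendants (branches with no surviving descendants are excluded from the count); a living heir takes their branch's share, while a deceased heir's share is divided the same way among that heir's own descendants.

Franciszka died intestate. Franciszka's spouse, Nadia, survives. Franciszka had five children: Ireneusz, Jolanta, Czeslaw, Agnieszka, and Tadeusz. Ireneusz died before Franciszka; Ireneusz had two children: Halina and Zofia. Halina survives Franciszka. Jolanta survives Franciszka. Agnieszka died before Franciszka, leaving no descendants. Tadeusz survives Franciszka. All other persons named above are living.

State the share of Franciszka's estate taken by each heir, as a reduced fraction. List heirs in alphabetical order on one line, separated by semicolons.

Nadia, as surviving spouse, takes 2/5.
The remaining 3/5 passes to Franciszka's descendants per stirpes.
Agnieszka left no surviving issue, so that branch lapses and is disregarded.
The 3/5 is divided into 4 equal shares of 3/20 among Ireneusz, Jolanta, Czeslaw, Tadeusz.
Ireneusz predeceased; the 3/20 allotted to Ireneusz's branch passes to Ireneusz's issue by representation.
The 3/20 is divided into 2 equal shares of 3/40 among Halina, Zofia.
Halina is living and takes 3/40.
Zofia is living and takes 3/40.
Jolanta is living and takes 3/20.
Czeslaw is living and takes 3/20.
Tadeusz is living and takes 3/20.

Czeslaw 3/20; Halina 3/40; Jolanta 3/20; Nadia 2/5; Tadeusz 3/20; Zofia 3/40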